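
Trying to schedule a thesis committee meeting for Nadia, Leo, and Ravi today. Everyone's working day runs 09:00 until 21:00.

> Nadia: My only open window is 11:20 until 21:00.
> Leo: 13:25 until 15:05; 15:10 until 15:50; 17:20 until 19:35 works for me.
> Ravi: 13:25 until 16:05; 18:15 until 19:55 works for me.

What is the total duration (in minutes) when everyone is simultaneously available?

220

Nadia ∩ Leo: 13:25-15:05, 15:10-15:50, 17:20-19:35.
Nadia ∩ Leo ∩ Ravi: 13:25-15:05, 15:10-15:50, 18:15-19:35.
Summing the common windows: 100 + 40 + 80 = 220 minutes.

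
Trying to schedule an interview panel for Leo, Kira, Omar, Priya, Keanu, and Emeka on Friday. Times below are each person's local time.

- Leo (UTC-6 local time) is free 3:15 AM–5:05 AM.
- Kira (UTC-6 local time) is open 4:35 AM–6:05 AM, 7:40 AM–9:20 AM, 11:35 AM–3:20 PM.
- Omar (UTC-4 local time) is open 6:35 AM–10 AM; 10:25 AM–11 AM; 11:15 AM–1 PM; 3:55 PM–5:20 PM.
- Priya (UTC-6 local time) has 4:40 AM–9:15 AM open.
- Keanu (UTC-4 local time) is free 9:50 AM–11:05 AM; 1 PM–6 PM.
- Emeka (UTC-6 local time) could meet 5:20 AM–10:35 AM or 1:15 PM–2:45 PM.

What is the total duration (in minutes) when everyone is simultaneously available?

0

Leo in UTC: 09:15-11:05 (add 6h to convert from UTC-6).
Kira in UTC: 10:35-12:05, 13:40-15:20, 17:35-21:20 (add 6h to convert from UTC-6).
Omar in UTC: 10:35-14:00, 14:25-15:00, 15:15-17:00, 19:55-21:20 (add 4h to convert from UTC-4).
Priya in UTC: 10:40-15:15 (add 6h to convert from UTC-6).
Keanu in UTC: 13:50-15:05, 17:00-22:00 (add 4h to convert from UTC-4).
Emeka in UTC: 11:20-16:35, 19:15-20:45 (add 6h to convert from UTC-6).
Leo ∩ Kira: 10:35-11:05.
Leo ∩ Kira ∩ Omar: 10:35-11:05.
Leo ∩ Kira ∩ Omar ∩ Priya: 10:40-11:05.
Leo ∩ Kira ∩ Omar ∩ Priya ∩ Keanu: ∅.
Leo ∩ Kira ∩ Omar ∩ Priya ∩ Keanu ∩ Emeka: ∅.
There is no time when everyone is free.
There is no common window, so the total is 0 minutes.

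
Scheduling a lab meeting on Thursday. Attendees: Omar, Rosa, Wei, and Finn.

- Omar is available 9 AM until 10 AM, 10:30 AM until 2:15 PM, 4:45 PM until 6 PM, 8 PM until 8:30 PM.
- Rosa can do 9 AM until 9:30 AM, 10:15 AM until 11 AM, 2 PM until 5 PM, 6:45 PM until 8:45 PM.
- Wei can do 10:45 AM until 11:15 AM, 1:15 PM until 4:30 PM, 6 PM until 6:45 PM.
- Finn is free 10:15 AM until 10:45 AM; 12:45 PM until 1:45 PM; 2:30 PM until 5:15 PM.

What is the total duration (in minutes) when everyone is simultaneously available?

0

Omar ∩ Rosa: 09:00-09:30, 10:30-11:00, 14:00-14:15, 16:45-17:00, 20:00-20:30.
Omar ∩ Rosa ∩ Wei: 10:45-11:00, 14:00-14:15.
Omar ∩ Rosa ∩ Wei ∩ Finn: ∅.
There is no time when everyone is free.
There is no common window, so the total is 0 minutes.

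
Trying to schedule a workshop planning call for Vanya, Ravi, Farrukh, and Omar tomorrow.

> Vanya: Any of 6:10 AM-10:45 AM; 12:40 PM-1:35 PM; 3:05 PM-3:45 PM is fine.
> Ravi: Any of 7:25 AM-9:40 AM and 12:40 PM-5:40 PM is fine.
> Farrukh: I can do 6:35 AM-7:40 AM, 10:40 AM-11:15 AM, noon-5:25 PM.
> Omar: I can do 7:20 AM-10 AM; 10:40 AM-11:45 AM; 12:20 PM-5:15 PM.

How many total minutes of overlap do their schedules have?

110

Vanya ∩ Ravi: 07:25-09:40, 12:40-13:35, 15:05-15:45.
Vanya ∩ Ravi ∩ Farrukh: 07:25-07:40, 12:40-13:35, 15:05-15:45.
Vanya ∩ Ravi ∩ Farrukh ∩ Omar: 07:25-07:40, 12:40-13:35, 15:05-15:45.
Summing the common windows: 15 + 55 + 40 = 110 minutes.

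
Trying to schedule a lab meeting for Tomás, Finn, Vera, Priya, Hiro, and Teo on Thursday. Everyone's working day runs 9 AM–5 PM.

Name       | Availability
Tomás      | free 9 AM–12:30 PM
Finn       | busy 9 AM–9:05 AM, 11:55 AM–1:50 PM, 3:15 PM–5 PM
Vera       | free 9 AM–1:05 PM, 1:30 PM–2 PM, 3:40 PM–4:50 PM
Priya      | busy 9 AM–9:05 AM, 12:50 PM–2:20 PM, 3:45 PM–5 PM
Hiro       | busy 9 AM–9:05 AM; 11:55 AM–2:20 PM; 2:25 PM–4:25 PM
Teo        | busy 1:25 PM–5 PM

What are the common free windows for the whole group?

Tomás free: 09:00-12:30.
Finn free: 09:05-11:55, 13:50-15:15 (invert busy blocks within the working day).
Vera free: 09:00-13:05, 13:30-14:00, 15:40-16:50.
Priya free: 09:05-12:50, 14:20-15:45 (invert busy blocks within the working day).
Hiro free: 09:05-11:55, 14:20-14:25, 16:25-17:00 (invert busy blocks within the working day).
Teo free: 09:00-13:25 (invert busy blocks within the working day).
Tomás ∩ Finn: 09:05-11:55.
Tomás ∩ Finn ∩ Vera: 09:05-11:55.
Tomás ∩ Finn ∩ Vera ∩ Priya: 09:05-11:55.
Tomás ∩ Finn ∩ Vera ∩ Priya ∩ Hiro: 09:05-11:55.
Tomás ∩ Finn ∩ Vera ∩ Priya ∩ Hiro ∩ Teo: 09:05-11:55.
So the common availability across everyone is 09:05-11:55.

09:05-11:55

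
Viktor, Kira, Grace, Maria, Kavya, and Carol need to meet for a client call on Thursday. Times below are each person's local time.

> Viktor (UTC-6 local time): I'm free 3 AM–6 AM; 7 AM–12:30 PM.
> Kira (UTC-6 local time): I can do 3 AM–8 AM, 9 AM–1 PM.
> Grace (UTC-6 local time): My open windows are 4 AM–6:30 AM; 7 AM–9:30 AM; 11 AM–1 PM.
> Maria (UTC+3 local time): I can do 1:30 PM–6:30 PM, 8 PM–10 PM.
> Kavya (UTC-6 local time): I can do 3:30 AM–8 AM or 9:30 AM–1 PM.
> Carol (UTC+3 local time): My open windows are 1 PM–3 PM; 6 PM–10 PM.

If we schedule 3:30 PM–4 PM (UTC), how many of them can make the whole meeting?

4

Viktor in UTC: 09:00-12:00, 13:00-18:30 (add 6h to convert from UTC-6).
Kira in UTC: 09:00-14:00, 15:00-19:00 (add 6h to convert from UTC-6).
Grace in UTC: 10:00-12:30, 13:00-15:30, 17:00-19:00 (add 6h to convert from UTC-6).
Maria in UTC: 10:30-15:30, 17:00-19:00 (subtract 3h to convert from UTC+3).
Kavya in UTC: 09:30-14:00, 15:30-19:00 (add 6h to convert from UTC-6).
Carol in UTC: 10:00-12:00, 15:00-19:00 (subtract 3h to convert from UTC+3).
Viktor, Kira, Kavya, and Carol can make the full 15:30-16:00 slot — that's 4.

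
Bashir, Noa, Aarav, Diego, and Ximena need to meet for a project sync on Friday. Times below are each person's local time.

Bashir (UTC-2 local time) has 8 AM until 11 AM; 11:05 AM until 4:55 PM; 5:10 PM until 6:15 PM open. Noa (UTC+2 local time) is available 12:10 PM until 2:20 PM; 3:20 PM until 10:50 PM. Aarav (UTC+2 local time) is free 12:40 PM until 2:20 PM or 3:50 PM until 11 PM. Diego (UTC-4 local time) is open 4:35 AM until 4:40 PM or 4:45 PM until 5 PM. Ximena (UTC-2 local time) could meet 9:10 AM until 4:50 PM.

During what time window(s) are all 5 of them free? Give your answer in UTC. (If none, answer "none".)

Bashir in UTC: 10:00-13:00, 13:05-18:55, 19:10-20:15 (add 2h to convert from UTC-2).
Noa in UTC: 10:10-12:20, 13:20-20:50 (subtract 2h to convert from UTC+2).
Aarav in UTC: 10:40-12:20, 13:50-21:00 (subtract 2h to convert from UTC+2).
Diego in UTC: 08:35-20:40, 20:45-21:00 (add 4h to convert from UTC-4).
Ximena in UTC: 11:10-18:50 (add 2h to convert from UTC-2).
Bashir ∩ Noa: 10:10-12:20, 13:20-18:55, 19:10-20:15.
Bashir ∩ Noa ∩ Aarav: 10:40-12:20, 13:50-18:55, 19:10-20:15.
Bashir ∩ Noa ∩ Aarav ∩ Diego: 10:40-12:20, 13:50-18:55, 19:10-20:15.
Bashir ∩ Noa ∩ Aarav ∩ Diego ∩ Ximena: 11:10-12:20, 13:50-18:50.

11:10-12:20, 13:50-18:50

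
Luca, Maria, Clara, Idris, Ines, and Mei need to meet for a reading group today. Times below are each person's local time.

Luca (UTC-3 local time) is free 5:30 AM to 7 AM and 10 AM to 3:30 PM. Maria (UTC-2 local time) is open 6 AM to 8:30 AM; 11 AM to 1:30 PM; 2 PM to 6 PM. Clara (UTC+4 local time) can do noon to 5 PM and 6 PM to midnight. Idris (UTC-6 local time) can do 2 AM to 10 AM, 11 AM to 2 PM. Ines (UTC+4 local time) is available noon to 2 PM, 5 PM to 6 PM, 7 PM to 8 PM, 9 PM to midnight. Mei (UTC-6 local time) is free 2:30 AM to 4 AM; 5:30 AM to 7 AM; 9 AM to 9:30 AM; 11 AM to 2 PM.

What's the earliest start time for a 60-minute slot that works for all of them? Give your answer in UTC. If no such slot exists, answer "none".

Luca in UTC: 08:30-10:00, 13:00-18:30 (add 3h to convert from UTC-3).
Maria in UTC: 08:00-10:30, 13:00-15:30, 16:00-20:00 (add 2h to convert from UTC-2).
Clara in UTC: 08:00-13:00, 14:00-20:00 (subtract 4h to convert from UTC+4).
Idris in UTC: 08:00-16:00, 17:00-20:00 (add 6h to convert from UTC-6).
Ines in UTC: 08:00-10:00, 13:00-14:00, 15:00-16:00, 17:00-20:00 (subtract 4h to convert from UTC+4).
Mei in UTC: 08:30-10:00, 11:30-13:00, 15:00-15:30, 17:00-20:00 (add 6h to convert from UTC-6).
Luca ∩ Maria: 08:30-10:00, 13:00-15:30, 16:00-18:30.
Luca ∩ Maria ∩ Clara: 08:30-10:00, 14:00-15:30, 16:00-18:30.
Luca ∩ Maria ∩ Clara ∩ Idris: 08:30-10:00, 14:00-15:30, 17:00-18:30.
Luca ∩ Maria ∩ Clara ∩ Idris ∩ Ines: 08:30-10:00, 15:00-15:30, 17:00-18:30.
Luca ∩ Maria ∩ Clara ∩ Idris ∩ Ines ∩ Mei: 08:30-10:00, 15:00-15:30, 17:00-18:30.
The first common window of at least 60 minutes is 08:30-10:00, so the earliest start is 08:30.

08:30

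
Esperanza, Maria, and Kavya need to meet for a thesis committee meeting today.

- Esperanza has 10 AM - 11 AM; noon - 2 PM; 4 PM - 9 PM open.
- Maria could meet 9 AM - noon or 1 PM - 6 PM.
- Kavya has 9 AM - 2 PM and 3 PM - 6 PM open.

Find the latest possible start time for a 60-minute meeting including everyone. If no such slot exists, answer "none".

Esperanza ∩ Maria: 10:00-11:00, 13:00-14:00, 16:00-18:00.
Esperanza ∩ Maria ∩ Kavya: 10:00-11:00, 13:00-14:00, 16:00-18:00.
The last common window of at least 60 minutes is 16:00-18:00; a 60-minute meeting can start as late as 17:00 and still end by 18:00.

17:00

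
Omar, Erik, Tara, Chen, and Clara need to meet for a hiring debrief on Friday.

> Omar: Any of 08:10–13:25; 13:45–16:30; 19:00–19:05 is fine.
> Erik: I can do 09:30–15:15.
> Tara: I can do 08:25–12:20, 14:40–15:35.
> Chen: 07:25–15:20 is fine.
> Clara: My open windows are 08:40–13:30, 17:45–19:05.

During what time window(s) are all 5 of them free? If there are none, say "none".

09:30-12:20

Omar ∩ Erik: 09:30-13:25, 13:45-15:15.
Omar ∩ Erik ∩ Tara: 09:30-12:20, 14:40-15:15.
Omar ∩ Erik ∩ Tara ∩ Chen: 09:30-12:20, 14:40-15:15.
Omar ∩ Erik ∩ Tara ∩ Chen ∩ Clara: 09:30-12:20.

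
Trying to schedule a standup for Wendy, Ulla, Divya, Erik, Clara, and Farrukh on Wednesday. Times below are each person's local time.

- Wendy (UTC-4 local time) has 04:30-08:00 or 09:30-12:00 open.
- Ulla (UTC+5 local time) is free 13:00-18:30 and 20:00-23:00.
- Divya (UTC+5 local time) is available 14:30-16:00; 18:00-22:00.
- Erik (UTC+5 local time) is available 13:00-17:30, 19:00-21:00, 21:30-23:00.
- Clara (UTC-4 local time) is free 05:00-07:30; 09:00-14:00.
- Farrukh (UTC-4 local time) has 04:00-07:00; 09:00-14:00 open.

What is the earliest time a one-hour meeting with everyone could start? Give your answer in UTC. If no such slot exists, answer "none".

Wendy in UTC: 08:30-12:00, 13:30-16:00 (add 4h to convert from UTC-4).
Ulla in UTC: 08:00-13:30, 15:00-18:00 (subtract 5h to convert from UTC+5).
Divya in UTC: 09:30-11:00, 13:00-17:00 (subtract 5h to convert from UTC+5).
Erik in UTC: 08:00-12:30, 14:00-16:00, 16:30-18:00 (subtract 5h to convert from UTC+5).
Clara in UTC: 09:00-11:30, 13:00-18:00 (add 4h to convert from UTC-4).
Farrukh in UTC: 08:00-11:00, 13:00-18:00 (add 4h to convert from UTC-4).
Wendy ∩ Ulla: 08:30-12:00, 15:00-16:00.
Wendy ∩ Ulla ∩ Divya: 09:30-11:00, 15:00-16:00.
Wendy ∩ Ulla ∩ Divya ∩ Erik: 09:30-11:00, 15:00-16:00.
Wendy ∩ Ulla ∩ Divya ∩ Erik ∩ Clara: 09:30-11:00, 15:00-16:00.
Wendy ∩ Ulla ∩ Divya ∩ Erik ∩ Clara ∩ Farrukh: 09:30-11:00, 15:00-16:00.
The first common window of at least 60 minutes is 09:30-11:00, so the earliest start is 09:30.

09:30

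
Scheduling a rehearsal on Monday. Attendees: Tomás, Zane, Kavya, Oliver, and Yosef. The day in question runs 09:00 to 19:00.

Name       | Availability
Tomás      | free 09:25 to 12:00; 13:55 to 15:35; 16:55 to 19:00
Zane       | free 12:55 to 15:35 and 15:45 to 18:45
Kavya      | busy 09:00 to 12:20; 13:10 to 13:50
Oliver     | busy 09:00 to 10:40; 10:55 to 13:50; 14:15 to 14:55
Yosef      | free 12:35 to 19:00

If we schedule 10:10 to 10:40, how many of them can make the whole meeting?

Tomás free: 09:25-12:00, 13:55-15:35, 16:55-19:00.
Zane free: 12:55-15:35, 15:45-18:45.
Kavya free: 12:20-13:10, 13:50-19:00 (invert busy blocks within the working day).
Oliver free: 10:40-10:55, 13:50-14:15, 14:55-19:00 (invert busy blocks within the working day).
Yosef free: 12:35-19:00.
Tomás can make the full 10:10-10:40 slot — that's 1.

1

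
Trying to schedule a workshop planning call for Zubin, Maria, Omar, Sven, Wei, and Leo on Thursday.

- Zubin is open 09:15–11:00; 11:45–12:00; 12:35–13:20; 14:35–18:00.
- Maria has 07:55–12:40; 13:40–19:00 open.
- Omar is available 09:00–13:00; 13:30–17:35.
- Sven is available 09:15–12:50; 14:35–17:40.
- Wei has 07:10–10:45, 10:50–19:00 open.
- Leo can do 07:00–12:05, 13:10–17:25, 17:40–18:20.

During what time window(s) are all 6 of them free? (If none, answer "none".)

Zubin ∩ Maria: 09:15-11:00, 11:45-12:00, 12:35-12:40, 14:35-18:00.
Zubin ∩ Maria ∩ Omar: 09:15-11:00, 11:45-12:00, 12:35-12:40, 14:35-17:35.
Zubin ∩ Maria ∩ Omar ∩ Sven: 09:15-11:00, 11:45-12:00, 12:35-12:40, 14:35-17:35.
Zubin ∩ Maria ∩ Omar ∩ Sven ∩ Wei: 09:15-10:45, 10:50-11:00, 11:45-12:00, 12:35-12:40, 14:35-17:35.
Zubin ∩ Maria ∩ Omar ∩ Sven ∩ Wei ∩ Leo: 09:15-10:45, 10:50-11:00, 11:45-12:00, 14:35-17:25.
Those are the intersection windows.

09:15-10:45, 10:50-11:00, 11:45-12:00, 14:35-17:25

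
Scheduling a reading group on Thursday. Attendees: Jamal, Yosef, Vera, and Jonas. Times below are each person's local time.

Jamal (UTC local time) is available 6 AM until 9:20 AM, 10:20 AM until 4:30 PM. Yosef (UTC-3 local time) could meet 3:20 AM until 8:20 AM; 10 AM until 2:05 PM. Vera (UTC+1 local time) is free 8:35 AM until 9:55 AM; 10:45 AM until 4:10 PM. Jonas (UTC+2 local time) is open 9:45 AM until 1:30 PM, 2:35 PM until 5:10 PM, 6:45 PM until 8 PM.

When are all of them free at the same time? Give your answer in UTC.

Jamal in UTC: 06:00-09:20, 10:20-16:30.
Yosef in UTC: 06:20-11:20, 13:00-17:05 (add 3h to convert from UTC-3).
Vera in UTC: 07:35-08:55, 09:45-15:10 (subtract 1h to convert from UTC+1).
Jonas in UTC: 07:45-11:30, 12:35-15:10, 16:45-18:00 (subtract 2h to convert from UTC+2).
Jamal ∩ Yosef: 06:20-09:20, 10:20-11:20, 13:00-16:30.
Jamal ∩ Yosef ∩ Vera: 07:35-08:55, 10:20-11:20, 13:00-15:10.
Jamal ∩ Yosef ∩ Vera ∩ Jonas: 07:45-08:55, 10:20-11:20, 13:00-15:10.
So the common availability across everyone is 07:45-08:55, 10:20-11:20, 13:00-15:10.

07:45-08:55, 10:20-11:20, 13:00-15:10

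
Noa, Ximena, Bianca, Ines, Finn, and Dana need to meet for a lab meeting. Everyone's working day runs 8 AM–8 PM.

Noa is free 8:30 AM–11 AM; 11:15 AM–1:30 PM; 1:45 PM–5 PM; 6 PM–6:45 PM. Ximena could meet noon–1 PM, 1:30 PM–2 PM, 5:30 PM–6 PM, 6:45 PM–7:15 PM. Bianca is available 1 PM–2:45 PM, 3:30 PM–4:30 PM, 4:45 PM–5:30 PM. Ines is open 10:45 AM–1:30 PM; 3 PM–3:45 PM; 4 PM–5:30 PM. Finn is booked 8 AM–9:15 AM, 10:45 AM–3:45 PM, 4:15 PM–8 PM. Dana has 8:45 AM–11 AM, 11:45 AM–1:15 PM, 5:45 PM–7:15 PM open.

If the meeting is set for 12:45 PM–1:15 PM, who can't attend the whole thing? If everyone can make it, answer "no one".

Noa free: 08:30-11:00, 11:15-13:30, 13:45-17:00, 18:00-18:45.
Ximena free: 12:00-13:00, 13:30-14:00, 17:30-18:00, 18:45-19:15.
Bianca free: 13:00-14:45, 15:30-16:30, 16:45-17:30.
Ines free: 10:45-13:30, 15:00-15:45, 16:00-17:30.
Finn free: 09:15-10:45, 15:45-16:15 (invert busy blocks within the working day).
Dana free: 08:45-11:00, 11:45-13:15, 17:45-19:15.
Noa: free for 12:45-13:15. Ximena: not fully free for 12:45-13:15. Bianca: not fully free for 12:45-13:15. Ines: free for 12:45-13:15. Finn: not fully free for 12:45-13:15. Dana: free for 12:45-13:15.

Bianca, Finn, Ximena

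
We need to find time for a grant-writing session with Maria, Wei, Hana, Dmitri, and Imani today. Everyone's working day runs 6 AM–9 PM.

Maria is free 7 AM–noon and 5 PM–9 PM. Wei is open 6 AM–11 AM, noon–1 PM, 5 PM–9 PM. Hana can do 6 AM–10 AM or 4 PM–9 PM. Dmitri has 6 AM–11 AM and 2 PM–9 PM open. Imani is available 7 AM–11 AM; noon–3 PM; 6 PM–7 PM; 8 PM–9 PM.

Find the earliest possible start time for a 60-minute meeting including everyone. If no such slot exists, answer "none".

Maria ∩ Wei: 07:00-11:00, 17:00-21:00.
Maria ∩ Wei ∩ Hana: 07:00-10:00, 17:00-21:00.
Maria ∩ Wei ∩ Hana ∩ Dmitri: 07:00-10:00, 17:00-21:00.
Maria ∩ Wei ∩ Hana ∩ Dmitri ∩ Imani: 07:00-10:00, 18:00-19:00, 20:00-21:00.
The first common window of at least 60 minutes is 07:00-10:00, so the earliest start is 07:00.

07:00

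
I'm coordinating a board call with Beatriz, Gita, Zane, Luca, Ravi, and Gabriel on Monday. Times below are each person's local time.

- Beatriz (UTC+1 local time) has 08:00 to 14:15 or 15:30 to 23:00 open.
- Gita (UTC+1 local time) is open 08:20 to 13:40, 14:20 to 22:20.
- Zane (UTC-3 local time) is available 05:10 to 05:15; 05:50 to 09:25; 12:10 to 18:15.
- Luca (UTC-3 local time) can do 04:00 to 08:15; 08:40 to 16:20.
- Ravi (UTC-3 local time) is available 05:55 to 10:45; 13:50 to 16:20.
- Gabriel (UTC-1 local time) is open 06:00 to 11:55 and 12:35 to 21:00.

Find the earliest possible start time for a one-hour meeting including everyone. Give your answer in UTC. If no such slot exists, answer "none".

08:55

Beatriz in UTC: 07:00-13:15, 14:30-22:00 (subtract 1h to convert from UTC+1).
Gita in UTC: 07:20-12:40, 13:20-21:20 (subtract 1h to convert from UTC+1).
Zane in UTC: 08:10-08:15, 08:50-12:25, 15:10-21:15 (add 3h to convert from UTC-3).
Luca in UTC: 07:00-11:15, 11:40-19:20 (add 3h to convert from UTC-3).
Ravi in UTC: 08:55-13:45, 16:50-19:20 (add 3h to convert from UTC-3).
Gabriel in UTC: 07:00-12:55, 13:35-22:00 (add 1h to convert from UTC-1).
Beatriz ∩ Gita: 07:20-12:40, 14:30-21:20.
Beatriz ∩ Gita ∩ Zane: 08:10-08:15, 08:50-12:25, 15:10-21:15.
Beatriz ∩ Gita ∩ Zane ∩ Luca: 08:10-08:15, 08:50-11:15, 11:40-12:25, 15:10-19:20.
Beatriz ∩ Gita ∩ Zane ∩ Luca ∩ Ravi: 08:55-11:15, 11:40-12:25, 16:50-19:20.
Beatriz ∩ Gita ∩ Zane ∩ Luca ∩ Ravi ∩ Gabriel: 08:55-11:15, 11:40-12:25, 16:50-19:20.
The first common window of at least 60 minutes is 08:55-11:15, so the earliest start is 08:55.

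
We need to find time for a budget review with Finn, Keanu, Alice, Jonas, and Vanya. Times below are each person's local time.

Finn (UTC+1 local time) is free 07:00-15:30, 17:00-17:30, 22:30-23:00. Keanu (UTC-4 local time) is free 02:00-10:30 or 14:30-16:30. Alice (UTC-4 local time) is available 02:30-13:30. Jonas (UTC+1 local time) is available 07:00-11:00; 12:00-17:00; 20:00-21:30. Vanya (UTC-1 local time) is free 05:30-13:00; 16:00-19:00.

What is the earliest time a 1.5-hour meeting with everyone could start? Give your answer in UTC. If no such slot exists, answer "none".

Finn in UTC: 06:00-14:30, 16:00-16:30, 21:30-22:00 (subtract 1h to convert from UTC+1).
Keanu in UTC: 06:00-14:30, 18:30-20:30 (add 4h to convert from UTC-4).
Alice in UTC: 06:30-17:30 (add 4h to convert from UTC-4).
Jonas in UTC: 06:00-10:00, 11:00-16:00, 19:00-20:30 (subtract 1h to convert from UTC+1).
Vanya in UTC: 06:30-14:00, 17:00-20:00 (add 1h to convert from UTC-1).
Finn ∩ Keanu: 06:00-14:30.
Finn ∩ Keanu ∩ Alice: 06:30-14:30.
Finn ∩ Keanu ∩ Alice ∩ Jonas: 06:30-10:00, 11:00-14:30.
Finn ∩ Keanu ∩ Alice ∩ Jonas ∩ Vanya: 06:30-10:00, 11:00-14:00.
Those are the intersection windows.
The first common window of at least 90 minutes is 06:30-10:00, so the earliest start is 06:30.

06:30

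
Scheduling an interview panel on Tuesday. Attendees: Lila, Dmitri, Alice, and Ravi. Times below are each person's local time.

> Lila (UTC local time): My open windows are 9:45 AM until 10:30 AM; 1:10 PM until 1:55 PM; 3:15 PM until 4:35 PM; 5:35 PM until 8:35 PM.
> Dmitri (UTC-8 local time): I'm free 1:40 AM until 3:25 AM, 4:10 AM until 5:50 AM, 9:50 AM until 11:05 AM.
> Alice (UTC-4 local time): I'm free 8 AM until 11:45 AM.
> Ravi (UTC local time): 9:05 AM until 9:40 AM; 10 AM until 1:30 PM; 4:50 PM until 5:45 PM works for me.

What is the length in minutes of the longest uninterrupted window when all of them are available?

20

Lila in UTC: 09:45-10:30, 13:10-13:55, 15:15-16:35, 17:35-20:35.
Dmitri in UTC: 09:40-11:25, 12:10-13:50, 17:50-19:05 (add 8h to convert from UTC-8).
Alice in UTC: 12:00-15:45 (add 4h to convert from UTC-4).
Ravi in UTC: 09:05-09:40, 10:00-13:30, 16:50-17:45.
Lila ∩ Dmitri: 09:45-10:30, 13:10-13:50, 17:50-19:05.
Lila ∩ Dmitri ∩ Alice: 13:10-13:50.
Lila ∩ Dmitri ∩ Alice ∩ Ravi: 13:10-13:30.
The longest is 13:10-13:30 at 20 minutes.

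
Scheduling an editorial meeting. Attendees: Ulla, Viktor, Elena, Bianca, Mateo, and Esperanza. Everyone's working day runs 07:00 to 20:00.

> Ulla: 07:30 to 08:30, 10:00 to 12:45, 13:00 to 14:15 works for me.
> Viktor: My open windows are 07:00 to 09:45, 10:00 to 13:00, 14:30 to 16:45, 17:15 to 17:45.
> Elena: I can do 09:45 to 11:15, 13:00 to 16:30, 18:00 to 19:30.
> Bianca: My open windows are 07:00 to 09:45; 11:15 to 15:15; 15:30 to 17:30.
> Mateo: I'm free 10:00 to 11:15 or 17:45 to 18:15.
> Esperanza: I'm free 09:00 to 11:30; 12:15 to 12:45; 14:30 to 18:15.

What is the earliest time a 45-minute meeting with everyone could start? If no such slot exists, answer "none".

none

Ulla ∩ Viktor: 07:30-08:30, 10:00-12:45.
Ulla ∩ Viktor ∩ Elena: 10:00-11:15.
Ulla ∩ Viktor ∩ Elena ∩ Bianca: ∅.
Ulla ∩ Viktor ∩ Elena ∩ Bianca ∩ Mateo: ∅.
Ulla ∩ Viktor ∩ Elena ∩ Bianca ∩ Mateo ∩ Esperanza: ∅.
There is no time when everyone is free.
No common window is at least 45 minutes long.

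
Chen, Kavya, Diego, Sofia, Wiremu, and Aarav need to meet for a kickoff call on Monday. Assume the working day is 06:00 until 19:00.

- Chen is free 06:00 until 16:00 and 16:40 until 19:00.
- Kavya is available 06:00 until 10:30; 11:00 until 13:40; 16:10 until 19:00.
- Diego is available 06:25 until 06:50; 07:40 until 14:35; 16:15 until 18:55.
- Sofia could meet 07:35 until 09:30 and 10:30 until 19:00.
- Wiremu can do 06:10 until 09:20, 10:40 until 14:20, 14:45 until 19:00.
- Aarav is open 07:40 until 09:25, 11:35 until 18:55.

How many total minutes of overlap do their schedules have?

360

Chen ∩ Kavya: 06:00-10:30, 11:00-13:40, 16:40-19:00.
Chen ∩ Kavya ∩ Diego: 06:25-06:50, 07:40-10:30, 11:00-13:40, 16:40-18:55.
Chen ∩ Kavya ∩ Diego ∩ Sofia: 07:40-09:30, 11:00-13:40, 16:40-18:55.
Chen ∩ Kavya ∩ Diego ∩ Sofia ∩ Wiremu: 07:40-09:20, 11:00-13:40, 16:40-18:55.
Chen ∩ Kavya ∩ Diego ∩ Sofia ∩ Wiremu ∩ Aarav: 07:40-09:20, 11:35-13:40, 16:40-18:55.
Those are the intersection windows.
Summing the common windows: 100 + 125 + 135 = 360 minutes.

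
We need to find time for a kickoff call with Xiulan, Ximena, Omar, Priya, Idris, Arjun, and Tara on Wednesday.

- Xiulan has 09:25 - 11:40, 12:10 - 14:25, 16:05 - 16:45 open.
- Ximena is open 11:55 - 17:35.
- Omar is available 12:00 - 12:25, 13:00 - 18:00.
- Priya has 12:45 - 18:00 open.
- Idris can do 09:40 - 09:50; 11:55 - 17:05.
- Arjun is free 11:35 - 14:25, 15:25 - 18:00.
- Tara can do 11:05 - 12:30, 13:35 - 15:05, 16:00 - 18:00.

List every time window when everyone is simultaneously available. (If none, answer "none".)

Xiulan ∩ Ximena: 12:10-14:25, 16:05-16:45.
Xiulan ∩ Ximena ∩ Omar: 12:10-12:25, 13:00-14:25, 16:05-16:45.
Xiulan ∩ Ximena ∩ Omar ∩ Priya: 13:00-14:25, 16:05-16:45.
Xiulan ∩ Ximena ∩ Omar ∩ Priya ∩ Idris: 13:00-14:25, 16:05-16:45.
Xiulan ∩ Ximena ∩ Omar ∩ Priya ∩ Idris ∩ Arjun: 13:00-14:25, 16:05-16:45.
Xiulan ∩ Ximena ∩ Omar ∩ Priya ∩ Idris ∩ Arjun ∩ Tara: 13:35-14:25, 16:05-16:45.
So the common availability across everyone is 13:35-14:25, 16:05-16:45.

13:35-14:25, 16:05-16:45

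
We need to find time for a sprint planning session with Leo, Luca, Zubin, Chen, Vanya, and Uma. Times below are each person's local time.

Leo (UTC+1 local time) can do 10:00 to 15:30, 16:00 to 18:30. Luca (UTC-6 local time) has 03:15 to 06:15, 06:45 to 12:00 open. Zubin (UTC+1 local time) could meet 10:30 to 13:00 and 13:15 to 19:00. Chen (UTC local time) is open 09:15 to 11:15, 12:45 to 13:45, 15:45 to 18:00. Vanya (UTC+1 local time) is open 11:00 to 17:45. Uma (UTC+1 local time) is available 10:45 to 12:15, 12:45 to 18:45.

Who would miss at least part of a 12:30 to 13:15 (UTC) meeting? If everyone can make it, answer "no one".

Leo in UTC: 09:00-14:30, 15:00-17:30 (subtract 1h to convert from UTC+1).
Luca in UTC: 09:15-12:15, 12:45-18:00 (add 6h to convert from UTC-6).
Zubin in UTC: 09:30-12:00, 12:15-18:00 (subtract 1h to convert from UTC+1).
Chen in UTC: 09:15-11:15, 12:45-13:45, 15:45-18:00.
Vanya in UTC: 10:00-16:45 (subtract 1h to convert from UTC+1).
Uma in UTC: 09:45-11:15, 11:45-17:45 (subtract 1h to convert from UTC+1).
Leo: free for 12:30-13:15. Luca: not fully free for 12:30-13:15. Zubin: free for 12:30-13:15. Chen: not fully free for 12:30-13:15. Vanya: free for 12:30-13:15. Uma: free for 12:30-13:15.

Chen, Luca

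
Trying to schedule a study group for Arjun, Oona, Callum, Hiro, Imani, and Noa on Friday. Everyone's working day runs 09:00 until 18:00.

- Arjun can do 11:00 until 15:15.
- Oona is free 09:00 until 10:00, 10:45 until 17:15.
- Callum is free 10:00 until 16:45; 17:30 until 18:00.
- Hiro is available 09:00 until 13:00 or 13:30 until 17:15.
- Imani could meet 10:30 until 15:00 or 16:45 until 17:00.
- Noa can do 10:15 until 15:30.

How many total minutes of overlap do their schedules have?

Arjun ∩ Oona: 11:00-15:15.
Arjun ∩ Oona ∩ Callum: 11:00-15:15.
Arjun ∩ Oona ∩ Callum ∩ Hiro: 11:00-13:00, 13:30-15:15.
Arjun ∩ Oona ∩ Callum ∩ Hiro ∩ Imani: 11:00-13:00, 13:30-15:00.
Arjun ∩ Oona ∩ Callum ∩ Hiro ∩ Imani ∩ Noa: 11:00-13:00, 13:30-15:00.
Those are the intersection windows.
Summing the common windows: 120 + 90 = 210 minutes.

210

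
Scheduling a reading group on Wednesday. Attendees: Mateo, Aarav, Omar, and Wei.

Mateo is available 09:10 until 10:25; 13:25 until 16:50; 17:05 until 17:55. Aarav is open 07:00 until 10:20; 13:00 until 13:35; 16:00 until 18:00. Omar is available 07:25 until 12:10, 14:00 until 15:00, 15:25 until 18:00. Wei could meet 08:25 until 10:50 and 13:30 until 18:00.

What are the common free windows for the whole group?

Mateo ∩ Aarav: 09:10-10:20, 13:25-13:35, 16:00-16:50, 17:05-17:55.
Mateo ∩ Aarav ∩ Omar: 09:10-10:20, 16:00-16:50, 17:05-17:55.
Mateo ∩ Aarav ∩ Omar ∩ Wei: 09:10-10:20, 16:00-16:50, 17:05-17:55.

09:10-10:20, 16:00-16:50, 17:05-17:55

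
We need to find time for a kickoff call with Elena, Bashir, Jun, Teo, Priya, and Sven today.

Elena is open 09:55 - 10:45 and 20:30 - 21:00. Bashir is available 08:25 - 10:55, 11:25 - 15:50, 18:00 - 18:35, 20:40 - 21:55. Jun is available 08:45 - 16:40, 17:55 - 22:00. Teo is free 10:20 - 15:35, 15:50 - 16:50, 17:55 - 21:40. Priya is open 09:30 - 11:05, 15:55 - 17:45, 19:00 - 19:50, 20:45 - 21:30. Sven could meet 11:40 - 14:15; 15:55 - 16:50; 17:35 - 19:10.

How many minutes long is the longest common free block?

0

Elena ∩ Bashir: 09:55-10:45, 20:40-21:00.
Elena ∩ Bashir ∩ Jun: 09:55-10:45, 20:40-21:00.
Elena ∩ Bashir ∩ Jun ∩ Teo: 10:20-10:45, 20:40-21:00.
Elena ∩ Bashir ∩ Jun ∩ Teo ∩ Priya: 10:20-10:45, 20:45-21:00.
Elena ∩ Bashir ∩ Jun ∩ Teo ∩ Priya ∩ Sven: ∅.
There is no time when everyone is free.
No common window exists, so the longest block is 0 minutes.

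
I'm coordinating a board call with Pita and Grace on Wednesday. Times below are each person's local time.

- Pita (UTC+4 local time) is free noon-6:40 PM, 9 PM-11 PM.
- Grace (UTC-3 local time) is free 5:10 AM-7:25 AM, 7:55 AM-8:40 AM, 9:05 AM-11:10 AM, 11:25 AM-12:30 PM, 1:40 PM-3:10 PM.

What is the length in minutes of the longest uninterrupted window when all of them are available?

135

Pita in UTC: 08:00-14:40, 17:00-19:00 (subtract 4h to convert from UTC+4).
Grace in UTC: 08:10-10:25, 10:55-11:40, 12:05-14:10, 14:25-15:30, 16:40-18:10 (add 3h to convert from UTC-3).
Pita ∩ Grace: 08:10-10:25, 10:55-11:40, 12:05-14:10, 14:25-14:40, 17:00-18:10.
So the common availability across everyone is 08:10-10:25, 10:55-11:40, 12:05-14:10, 14:25-14:40, 17:00-18:10.
The longest is 08:10-10:25 at 135 minutes.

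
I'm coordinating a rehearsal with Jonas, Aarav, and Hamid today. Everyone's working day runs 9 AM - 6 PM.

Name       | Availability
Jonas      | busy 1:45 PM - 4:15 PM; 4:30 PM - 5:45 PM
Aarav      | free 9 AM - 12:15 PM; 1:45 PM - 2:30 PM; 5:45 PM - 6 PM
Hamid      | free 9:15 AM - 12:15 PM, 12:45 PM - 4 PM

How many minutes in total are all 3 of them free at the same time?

180

Jonas free: 09:00-13:45, 16:15-16:30, 17:45-18:00 (invert busy blocks within the working day).
Aarav free: 09:00-12:15, 13:45-14:30, 17:45-18:00.
Hamid free: 09:15-12:15, 12:45-16:00.
Jonas ∩ Aarav: 09:00-12:15, 17:45-18:00.
Jonas ∩ Aarav ∩ Hamid: 09:15-12:15.
So the common availability across everyone is 09:15-12:15.
That's a single block of 180 minutes.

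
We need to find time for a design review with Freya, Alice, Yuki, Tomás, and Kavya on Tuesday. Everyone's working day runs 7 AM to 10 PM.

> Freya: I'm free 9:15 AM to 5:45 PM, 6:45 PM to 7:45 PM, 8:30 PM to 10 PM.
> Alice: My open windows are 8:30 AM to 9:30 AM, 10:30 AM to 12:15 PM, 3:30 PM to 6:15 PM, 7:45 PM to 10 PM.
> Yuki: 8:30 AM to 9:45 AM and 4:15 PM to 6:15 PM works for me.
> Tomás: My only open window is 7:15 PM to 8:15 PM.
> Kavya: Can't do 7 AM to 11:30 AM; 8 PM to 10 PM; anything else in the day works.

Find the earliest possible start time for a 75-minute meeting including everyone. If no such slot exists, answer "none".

Freya free: 09:15-17:45, 18:45-19:45, 20:30-22:00.
Alice free: 08:30-09:30, 10:30-12:15, 15:30-18:15, 19:45-22:00.
Yuki free: 08:30-09:45, 16:15-18:15.
Tomás free: 19:15-20:15.
Kavya free: 11:30-20:00 (invert busy blocks within the working day).
Freya ∩ Alice: 09:15-09:30, 10:30-12:15, 15:30-17:45, 20:30-22:00.
Freya ∩ Alice ∩ Yuki: 09:15-09:30, 16:15-17:45.
Freya ∩ Alice ∩ Yuki ∩ Tomás: ∅.
Freya ∩ Alice ∩ Yuki ∩ Tomás ∩ Kavya: ∅.
There is no time when everyone is free.
No common window is at least 75 minutes long.

none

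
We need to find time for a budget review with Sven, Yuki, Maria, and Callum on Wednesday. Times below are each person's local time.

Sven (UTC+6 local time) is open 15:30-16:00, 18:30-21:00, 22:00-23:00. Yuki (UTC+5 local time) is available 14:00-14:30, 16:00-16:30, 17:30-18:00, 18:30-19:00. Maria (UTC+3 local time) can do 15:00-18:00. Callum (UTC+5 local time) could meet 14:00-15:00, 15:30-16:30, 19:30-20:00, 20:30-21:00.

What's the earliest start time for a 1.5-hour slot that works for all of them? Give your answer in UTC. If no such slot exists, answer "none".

none

Sven in UTC: 09:30-10:00, 12:30-15:00, 16:00-17:00 (subtract 6h to convert from UTC+6).
Yuki in UTC: 09:00-09:30, 11:00-11:30, 12:30-13:00, 13:30-14:00 (subtract 5h to convert from UTC+5).
Maria in UTC: 12:00-15:00 (subtract 3h to convert from UTC+3).
Callum in UTC: 09:00-10:00, 10:30-11:30, 14:30-15:00, 15:30-16:00 (subtract 5h to convert from UTC+5).
Sven ∩ Yuki: 12:30-13:00, 13:30-14:00.
Sven ∩ Yuki ∩ Maria: 12:30-13:00, 13:30-14:00.
Sven ∩ Yuki ∩ Maria ∩ Callum: ∅.
There is no time when everyone is free.
No common window is at least 90 minutes long.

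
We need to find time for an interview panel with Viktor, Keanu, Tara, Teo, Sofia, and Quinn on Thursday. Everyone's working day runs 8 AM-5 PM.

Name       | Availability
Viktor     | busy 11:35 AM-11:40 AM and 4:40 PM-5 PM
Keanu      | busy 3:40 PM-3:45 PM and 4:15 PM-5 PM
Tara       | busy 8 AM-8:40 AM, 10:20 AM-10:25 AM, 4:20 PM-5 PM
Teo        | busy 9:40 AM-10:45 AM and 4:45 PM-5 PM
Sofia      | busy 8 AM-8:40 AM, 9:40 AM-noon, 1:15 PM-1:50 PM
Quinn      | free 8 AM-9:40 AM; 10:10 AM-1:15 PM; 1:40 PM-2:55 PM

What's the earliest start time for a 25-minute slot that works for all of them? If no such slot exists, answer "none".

08:40

Viktor free: 08:00-11:35, 11:40-16:40 (invert busy blocks within the working day).
Keanu free: 08:00-15:40, 15:45-16:15 (invert busy blocks within the working day).
Tara free: 08:40-10:20, 10:25-16:20 (invert busy blocks within the working day).
Teo free: 08:00-09:40, 10:45-16:45 (invert busy blocks within the working day).
Sofia free: 08:40-09:40, 12:00-13:15, 13:50-17:00 (invert busy blocks within the working day).
Quinn free: 08:00-09:40, 10:10-13:15, 13:40-14:55.
Viktor ∩ Keanu: 08:00-11:35, 11:40-15:40, 15:45-16:15.
Viktor ∩ Keanu ∩ Tara: 08:40-10:20, 10:25-11:35, 11:40-15:40, 15:45-16:15.
Viktor ∩ Keanu ∩ Tara ∩ Teo: 08:40-09:40, 10:45-11:35, 11:40-15:40, 15:45-16:15.
Viktor ∩ Keanu ∩ Tara ∩ Teo ∩ Sofia: 08:40-09:40, 12:00-13:15, 13:50-15:40, 15:45-16:15.
Viktor ∩ Keanu ∩ Tara ∩ Teo ∩ Sofia ∩ Quinn: 08:40-09:40, 12:00-13:15, 13:50-14:55.
The first common window of at least 25 minutes is 08:40-09:40, so the earliest start is 08:40.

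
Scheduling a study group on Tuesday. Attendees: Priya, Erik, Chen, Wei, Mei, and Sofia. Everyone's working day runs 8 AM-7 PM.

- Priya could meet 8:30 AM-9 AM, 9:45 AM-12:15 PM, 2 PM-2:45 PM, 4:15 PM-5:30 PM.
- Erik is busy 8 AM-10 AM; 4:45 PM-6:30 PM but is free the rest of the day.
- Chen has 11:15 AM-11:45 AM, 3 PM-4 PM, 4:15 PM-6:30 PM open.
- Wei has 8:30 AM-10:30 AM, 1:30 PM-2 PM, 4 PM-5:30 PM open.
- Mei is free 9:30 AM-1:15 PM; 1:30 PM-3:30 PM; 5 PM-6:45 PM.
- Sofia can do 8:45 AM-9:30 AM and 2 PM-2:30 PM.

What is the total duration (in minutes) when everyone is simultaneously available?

Priya free: 08:30-09:00, 09:45-12:15, 14:00-14:45, 16:15-17:30.
Erik free: 10:00-16:45, 18:30-19:00 (invert busy blocks within the working day).
Chen free: 11:15-11:45, 15:00-16:00, 16:15-18:30.
Wei free: 08:30-10:30, 13:30-14:00, 16:00-17:30.
Mei free: 09:30-13:15, 13:30-15:30, 17:00-18:45.
Sofia free: 08:45-09:30, 14:00-14:30.
Priya ∩ Erik: 10:00-12:15, 14:00-14:45, 16:15-16:45.
Priya ∩ Erik ∩ Chen: 11:15-11:45, 16:15-16:45.
Priya ∩ Erik ∩ Chen ∩ Wei: 16:15-16:45.
Priya ∩ Erik ∩ Chen ∩ Wei ∩ Mei: ∅.
Priya ∩ Erik ∩ Chen ∩ Wei ∩ Mei ∩ Sofia: ∅.
There is no time when everyone is free.
There is no common window, so the total is 0 minutes.

0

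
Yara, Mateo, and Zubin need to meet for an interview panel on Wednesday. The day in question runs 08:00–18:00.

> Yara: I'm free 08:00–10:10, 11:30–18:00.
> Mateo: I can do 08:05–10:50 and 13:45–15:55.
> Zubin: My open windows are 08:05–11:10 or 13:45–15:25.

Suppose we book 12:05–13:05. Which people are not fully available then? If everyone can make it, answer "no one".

Yara: free for 12:05-13:05. Mateo: not fully free for 12:05-13:05. Zubin: not fully free for 12:05-13:05.

Mateo, Zubin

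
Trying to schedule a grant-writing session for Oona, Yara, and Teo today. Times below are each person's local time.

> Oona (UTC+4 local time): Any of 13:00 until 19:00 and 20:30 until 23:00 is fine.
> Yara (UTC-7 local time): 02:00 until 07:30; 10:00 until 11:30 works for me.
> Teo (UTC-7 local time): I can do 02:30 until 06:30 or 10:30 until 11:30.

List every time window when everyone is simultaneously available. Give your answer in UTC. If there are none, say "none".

09:30-13:30, 17:30-18:30

Oona in UTC: 09:00-15:00, 16:30-19:00 (subtract 4h to convert from UTC+4).
Yara in UTC: 09:00-14:30, 17:00-18:30 (add 7h to convert from UTC-7).
Teo in UTC: 09:30-13:30, 17:30-18:30 (add 7h to convert from UTC-7).
Oona ∩ Yara: 09:00-14:30, 17:00-18:30.
Oona ∩ Yara ∩ Teo: 09:30-13:30, 17:30-18:30.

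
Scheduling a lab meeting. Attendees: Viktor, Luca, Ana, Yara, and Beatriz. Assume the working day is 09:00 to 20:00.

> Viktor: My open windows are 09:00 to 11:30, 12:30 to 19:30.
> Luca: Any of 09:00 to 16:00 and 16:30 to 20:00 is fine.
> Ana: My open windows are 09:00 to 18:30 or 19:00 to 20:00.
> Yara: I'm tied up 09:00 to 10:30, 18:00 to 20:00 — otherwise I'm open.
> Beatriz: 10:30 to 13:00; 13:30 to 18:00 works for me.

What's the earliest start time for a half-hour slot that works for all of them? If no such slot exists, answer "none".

Viktor free: 09:00-11:30, 12:30-19:30.
Luca free: 09:00-16:00, 16:30-20:00.
Ana free: 09:00-18:30, 19:00-20:00.
Yara free: 10:30-18:00 (invert busy blocks within the working day).
Beatriz free: 10:30-13:00, 13:30-18:00.
Viktor ∩ Luca: 09:00-11:30, 12:30-16:00, 16:30-19:30.
Viktor ∩ Luca ∩ Ana: 09:00-11:30, 12:30-16:00, 16:30-18:30, 19:00-19:30.
Viktor ∩ Luca ∩ Ana ∩ Yara: 10:30-11:30, 12:30-16:00, 16:30-18:00.
Viktor ∩ Luca ∩ Ana ∩ Yara ∩ Beatriz: 10:30-11:30, 12:30-13:00, 13:30-16:00, 16:30-18:00.
Those are the intersection windows.
The first common window of at least 30 minutes is 10:30-11:30, so the earliest start is 10:30.

10:30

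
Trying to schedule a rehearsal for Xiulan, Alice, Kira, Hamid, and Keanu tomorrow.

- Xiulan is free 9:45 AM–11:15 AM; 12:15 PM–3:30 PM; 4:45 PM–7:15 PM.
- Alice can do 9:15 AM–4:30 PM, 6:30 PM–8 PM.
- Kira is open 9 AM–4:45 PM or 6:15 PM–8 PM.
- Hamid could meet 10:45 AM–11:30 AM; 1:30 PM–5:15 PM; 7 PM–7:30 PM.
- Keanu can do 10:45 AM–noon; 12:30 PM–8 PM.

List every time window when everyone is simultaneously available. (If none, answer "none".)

10:45-11:15, 13:30-15:30, 19:00-19:15

Xiulan ∩ Alice: 09:45-11:15, 12:15-15:30, 18:30-19:15.
Xiulan ∩ Alice ∩ Kira: 09:45-11:15, 12:15-15:30, 18:30-19:15.
Xiulan ∩ Alice ∩ Kira ∩ Hamid: 10:45-11:15, 13:30-15:30, 19:00-19:15.
Xiulan ∩ Alice ∩ Kira ∩ Hamid ∩ Keanu: 10:45-11:15, 13:30-15:30, 19:00-19:15.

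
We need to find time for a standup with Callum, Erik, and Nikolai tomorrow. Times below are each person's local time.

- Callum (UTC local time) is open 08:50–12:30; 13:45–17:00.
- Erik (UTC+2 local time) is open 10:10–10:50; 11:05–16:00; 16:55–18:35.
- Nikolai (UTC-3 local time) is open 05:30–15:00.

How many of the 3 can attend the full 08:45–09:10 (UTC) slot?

Callum in UTC: 08:50-12:30, 13:45-17:00.
Erik in UTC: 08:10-08:50, 09:05-14:00, 14:55-16:35 (subtract 2h to convert from UTC+2).
Nikolai in UTC: 08:30-18:00 (add 3h to convert from UTC-3).
Nikolai can make the full 08:45-09:10 slot — that's 1.

1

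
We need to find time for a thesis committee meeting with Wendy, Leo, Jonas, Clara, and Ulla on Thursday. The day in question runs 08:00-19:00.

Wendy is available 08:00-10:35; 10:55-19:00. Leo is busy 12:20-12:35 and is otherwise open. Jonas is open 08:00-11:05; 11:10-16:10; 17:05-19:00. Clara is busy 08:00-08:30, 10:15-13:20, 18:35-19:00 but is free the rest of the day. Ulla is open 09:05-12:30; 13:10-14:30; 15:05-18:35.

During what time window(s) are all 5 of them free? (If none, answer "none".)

09:05-10:15, 13:20-14:30, 15:05-16:10, 17:05-18:35

Wendy free: 08:00-10:35, 10:55-19:00.
Leo free: 08:00-12:20, 12:35-19:00 (invert busy blocks within the working day).
Jonas free: 08:00-11:05, 11:10-16:10, 17:05-19:00.
Clara free: 08:30-10:15, 13:20-18:35 (invert busy blocks within the working day).
Ulla free: 09:05-12:30, 13:10-14:30, 15:05-18:35.
Wendy ∩ Leo: 08:00-10:35, 10:55-12:20, 12:35-19:00.
Wendy ∩ Leo ∩ Jonas: 08:00-10:35, 10:55-11:05, 11:10-12:20, 12:35-16:10, 17:05-19:00.
Wendy ∩ Leo ∩ Jonas ∩ Clara: 08:30-10:15, 13:20-16:10, 17:05-18:35.
Wendy ∩ Leo ∩ Jonas ∩ Clara ∩ Ulla: 09:05-10:15, 13:20-14:30, 15:05-16:10, 17:05-18:35.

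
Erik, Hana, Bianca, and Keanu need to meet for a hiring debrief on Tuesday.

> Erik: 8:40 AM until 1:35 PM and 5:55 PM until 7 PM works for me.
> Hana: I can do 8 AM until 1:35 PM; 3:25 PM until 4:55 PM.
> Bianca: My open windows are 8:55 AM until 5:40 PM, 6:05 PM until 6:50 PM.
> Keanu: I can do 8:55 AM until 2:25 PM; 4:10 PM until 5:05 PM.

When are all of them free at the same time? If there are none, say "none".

08:55-13:35

Erik ∩ Hana: 08:40-13:35.
Erik ∩ Hana ∩ Bianca: 08:55-13:35.
Erik ∩ Hana ∩ Bianca ∩ Keanu: 08:55-13:35.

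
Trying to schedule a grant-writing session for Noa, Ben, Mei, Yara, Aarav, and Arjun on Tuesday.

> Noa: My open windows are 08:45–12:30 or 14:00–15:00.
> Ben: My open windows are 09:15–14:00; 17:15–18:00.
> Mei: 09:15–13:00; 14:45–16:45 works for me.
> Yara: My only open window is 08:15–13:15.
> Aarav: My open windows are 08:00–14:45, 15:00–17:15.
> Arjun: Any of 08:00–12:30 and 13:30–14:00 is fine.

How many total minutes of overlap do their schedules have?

195

Noa ∩ Ben: 09:15-12:30.
Noa ∩ Ben ∩ Mei: 09:15-12:30.
Noa ∩ Ben ∩ Mei ∩ Yara: 09:15-12:30.
Noa ∩ Ben ∩ Mei ∩ Yara ∩ Aarav: 09:15-12:30.
Noa ∩ Ben ∩ Mei ∩ Yara ∩ Aarav ∩ Arjun: 09:15-12:30.
So the common availability across everyone is 09:15-12:30.
That's a single block of 195 minutes.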